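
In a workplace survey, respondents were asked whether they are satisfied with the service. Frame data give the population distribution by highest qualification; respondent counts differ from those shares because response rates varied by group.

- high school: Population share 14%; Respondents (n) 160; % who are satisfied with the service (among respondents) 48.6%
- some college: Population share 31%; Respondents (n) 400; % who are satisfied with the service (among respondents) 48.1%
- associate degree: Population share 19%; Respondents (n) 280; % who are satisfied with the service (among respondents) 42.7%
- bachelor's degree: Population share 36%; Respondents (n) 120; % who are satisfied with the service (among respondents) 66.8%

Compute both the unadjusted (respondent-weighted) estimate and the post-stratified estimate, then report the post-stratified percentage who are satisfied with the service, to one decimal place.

Unadjusted (pooled respondent) estimate weights by respondent counts:
  (160/960)×48.6 + (400/960)×48.1 + (280/960)×42.7 + (120/960)×66.8 = 48.9458%
Post-stratifying to population shares instead:
  0.14×48.6 + 0.31×48.1 + 0.19×42.7 + 0.36×66.8 = 53.876%

53.9%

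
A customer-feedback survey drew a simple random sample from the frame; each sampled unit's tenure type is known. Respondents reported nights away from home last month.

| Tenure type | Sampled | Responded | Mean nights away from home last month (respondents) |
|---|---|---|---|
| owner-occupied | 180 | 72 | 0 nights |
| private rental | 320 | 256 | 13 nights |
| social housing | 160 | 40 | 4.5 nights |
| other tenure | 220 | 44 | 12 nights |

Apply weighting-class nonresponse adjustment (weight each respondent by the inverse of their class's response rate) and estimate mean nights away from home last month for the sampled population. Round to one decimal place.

8.5

Response rates by class: owner-occupied 72/180 = 40%, private rental 256/320 = 80%, social housing 40/160 = 25%, other tenure 44/220 = 20%.
Inverse-response-rate weighting restores each class to its sampled count, so class totals weight by n_sampled:
  owner-occupied: 180 × 0 = 0
  private rental: 320 × 13 = 4160
  social housing: 160 × 4.5 = 720
  other tenure: 220 × 12 = 2640
Adjusted estimate = 7520 / 880 = 8.54546 → 8.5.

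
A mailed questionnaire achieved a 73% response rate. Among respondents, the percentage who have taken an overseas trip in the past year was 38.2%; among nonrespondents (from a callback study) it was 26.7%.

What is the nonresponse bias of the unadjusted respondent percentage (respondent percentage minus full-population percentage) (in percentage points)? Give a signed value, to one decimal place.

Nonresponse fraction = 1 − 0.73 = 0.27.
Bias = (nonresponse fraction) × (respondent percentage − nonrespondent percentage)
     = 0.27 × (38.2 − 26.7) = 0.27 × 11.5 = 3.105.

+3.1 percentage points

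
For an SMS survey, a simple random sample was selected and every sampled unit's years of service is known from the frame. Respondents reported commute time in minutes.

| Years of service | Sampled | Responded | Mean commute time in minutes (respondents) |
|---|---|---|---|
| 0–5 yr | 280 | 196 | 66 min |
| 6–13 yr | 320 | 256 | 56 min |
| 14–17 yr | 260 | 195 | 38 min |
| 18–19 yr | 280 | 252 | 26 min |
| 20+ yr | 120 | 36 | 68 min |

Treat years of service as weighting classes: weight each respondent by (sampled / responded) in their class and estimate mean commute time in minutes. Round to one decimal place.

49.0

Class response rates: 0–5 yr 196/280 = 70%, 6–13 yr 256/320 = 80%, 14–17 yr 195/260 = 75%, 18–19 yr 252/280 = 90%, 20+ yr 36/120 = 30%.
Weighting each respondent by the inverse class response rate inflates each class back to its sampled size, so the class weight is n_sampled:
  0–5 yr: 280 × 66 = 18,480
  6–13 yr: 320 × 56 = 17,920
  14–17 yr: 260 × 38 = 9880
  18–19 yr: 280 × 26 = 7280
  20+ yr: 120 × 68 = 8160
Adjusted estimate = 61,720 / 1,260 = 48.9841 → 49.0.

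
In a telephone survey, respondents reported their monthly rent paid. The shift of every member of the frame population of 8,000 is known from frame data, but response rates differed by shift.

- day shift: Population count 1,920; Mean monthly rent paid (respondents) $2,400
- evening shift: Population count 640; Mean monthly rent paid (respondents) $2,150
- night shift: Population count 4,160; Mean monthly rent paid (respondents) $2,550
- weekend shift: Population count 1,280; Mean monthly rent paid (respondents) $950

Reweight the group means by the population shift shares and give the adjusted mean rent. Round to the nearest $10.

$2,230

Post-stratification weights by population share, not respondent share:
  day shift: (1,920/8,000) × 2400 = 576
  evening shift: (640/8,000) × 2150 = 172
  night shift: (4,160/8,000) × 2550 = 1326
  weekend shift: (1,280/8,000) × 950 = 152
Post-stratified estimate = 2226 → $2,230.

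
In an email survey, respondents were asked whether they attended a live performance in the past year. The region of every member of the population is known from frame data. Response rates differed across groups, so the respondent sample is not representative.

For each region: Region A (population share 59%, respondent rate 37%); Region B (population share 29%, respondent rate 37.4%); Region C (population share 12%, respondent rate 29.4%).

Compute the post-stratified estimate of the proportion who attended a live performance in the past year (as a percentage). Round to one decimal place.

36.2%

Each cell contributes population-share × respondent value:
  Region A: 0.59 × 37 = 21.83
  Region B: 0.29 × 37.4 = 10.846
  Region C: 0.12 × 29.4 = 3.528
Post-stratified estimate = 36.204 → 36.2%.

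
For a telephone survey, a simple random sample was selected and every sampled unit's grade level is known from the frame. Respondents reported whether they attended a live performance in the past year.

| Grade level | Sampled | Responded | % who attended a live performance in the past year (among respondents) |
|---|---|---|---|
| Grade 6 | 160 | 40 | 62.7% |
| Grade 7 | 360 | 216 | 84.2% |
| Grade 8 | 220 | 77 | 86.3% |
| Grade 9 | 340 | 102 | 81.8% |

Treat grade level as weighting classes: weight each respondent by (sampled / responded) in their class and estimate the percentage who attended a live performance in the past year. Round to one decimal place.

80.7%

Class response rates: Grade 6 40/160 = 25%, Grade 7 216/360 = 60%, Grade 8 77/220 = 35%, Grade 9 102/340 = 30%.
Weighting each respondent by the inverse class response rate inflates each class back to its sampled size, so the class weight is n_sampled:
  Grade 6: 160 × 62.7 = 10,032
  Grade 7: 360 × 84.2 = 30,312
  Grade 8: 220 × 86.3 = 18,986
  Grade 9: 340 × 81.8 = 27,812
Adjusted estimate = 87,142 / 1,080 = 80.687 → 80.7%.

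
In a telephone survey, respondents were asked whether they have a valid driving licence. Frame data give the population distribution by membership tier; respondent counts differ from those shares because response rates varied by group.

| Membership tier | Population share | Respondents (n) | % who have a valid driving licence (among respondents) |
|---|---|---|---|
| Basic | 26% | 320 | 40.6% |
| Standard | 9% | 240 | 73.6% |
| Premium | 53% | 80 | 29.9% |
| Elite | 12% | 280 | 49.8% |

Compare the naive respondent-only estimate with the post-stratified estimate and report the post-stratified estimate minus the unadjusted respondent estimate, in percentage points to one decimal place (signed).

Naive respondent-only estimate (weights = respondent counts):
  (320/920)×40.6 + (240/920)×73.6 + (80/920)×29.9 + (280/920)×49.8 = 51.0783%
Post-stratified estimate weights by population shares:
  0.26×40.6 + 0.09×73.6 + 0.53×29.9 + 0.12×49.8 = 39.003%
Difference = 39.003 − 51.0783 = -12.0753 pp.

-12.1 percentage points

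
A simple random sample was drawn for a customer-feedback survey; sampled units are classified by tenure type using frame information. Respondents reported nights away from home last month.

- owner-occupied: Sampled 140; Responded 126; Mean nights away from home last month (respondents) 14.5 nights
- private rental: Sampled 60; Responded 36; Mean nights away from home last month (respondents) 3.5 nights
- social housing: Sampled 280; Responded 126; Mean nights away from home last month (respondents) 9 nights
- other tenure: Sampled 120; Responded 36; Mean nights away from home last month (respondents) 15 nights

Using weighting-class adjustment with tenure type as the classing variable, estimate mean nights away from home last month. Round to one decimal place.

10.9

Class response rates: owner-occupied 126/140 = 90%, private rental 36/60 = 60%, social housing 126/280 = 45%, other tenure 36/120 = 30%.
Inverse-response-rate weighting restores each class to its sampled count, so class totals weight by n_sampled:
  owner-occupied: 140 × 14.5 = 2030
  private rental: 60 × 3.5 = 210
  social housing: 280 × 9 = 2520
  other tenure: 120 × 15 = 1800
Adjusted estimate = 6560 / 600 = 10.9333 → 10.9.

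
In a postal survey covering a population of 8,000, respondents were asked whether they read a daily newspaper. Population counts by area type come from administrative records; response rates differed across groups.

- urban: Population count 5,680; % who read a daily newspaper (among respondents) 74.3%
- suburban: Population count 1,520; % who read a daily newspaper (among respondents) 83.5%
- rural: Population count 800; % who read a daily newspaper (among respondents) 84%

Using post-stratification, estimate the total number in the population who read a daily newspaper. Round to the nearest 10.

Estimated count per cell = population count × respondent percentage:
  urban: 5,680 × 74.3% = 4220.24
  suburban: 1,520 × 83.5% = 1269.2
  rural: 800 × 84% = 672
Estimated total = 6161.44 → 6,160.

6,160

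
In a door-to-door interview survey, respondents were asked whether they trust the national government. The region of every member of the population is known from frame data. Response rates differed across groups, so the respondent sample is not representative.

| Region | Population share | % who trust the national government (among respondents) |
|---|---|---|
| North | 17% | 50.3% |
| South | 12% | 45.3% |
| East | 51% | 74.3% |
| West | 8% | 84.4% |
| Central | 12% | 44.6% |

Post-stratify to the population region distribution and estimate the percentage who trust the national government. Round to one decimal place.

64.0%

Reweight to the known region distribution:
  North: 0.17 × 50.3 = 8.551
  South: 0.12 × 45.3 = 5.436
  East: 0.51 × 74.3 = 37.893
  West: 0.08 × 84.4 = 6.752
  Central: 0.12 × 44.6 = 5.352
Post-stratified estimate = 63.984 → 64.0%.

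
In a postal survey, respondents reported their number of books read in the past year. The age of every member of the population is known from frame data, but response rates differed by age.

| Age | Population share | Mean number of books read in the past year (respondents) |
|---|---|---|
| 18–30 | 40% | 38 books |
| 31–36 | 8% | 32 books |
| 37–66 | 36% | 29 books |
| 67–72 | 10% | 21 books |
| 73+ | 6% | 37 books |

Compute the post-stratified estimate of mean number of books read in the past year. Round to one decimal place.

Post-stratification weights by population share, not respondent share:
  18–30: 0.4 × 38 = 15.2
  31–36: 0.08 × 32 = 2.56
  37–66: 0.36 × 29 = 10.44
  67–72: 0.1 × 21 = 2.1
  73+: 0.06 × 37 = 2.22
Post-stratified estimate = 32.52 → 32.5.

32.5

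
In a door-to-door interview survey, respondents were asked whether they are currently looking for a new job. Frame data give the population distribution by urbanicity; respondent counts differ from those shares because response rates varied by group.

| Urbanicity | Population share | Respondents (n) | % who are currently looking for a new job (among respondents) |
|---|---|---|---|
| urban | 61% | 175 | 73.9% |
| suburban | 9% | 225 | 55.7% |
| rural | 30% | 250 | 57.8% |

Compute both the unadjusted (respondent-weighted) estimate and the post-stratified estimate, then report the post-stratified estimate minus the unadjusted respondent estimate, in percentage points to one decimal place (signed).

+6.0 percentage points

Unadjusted (pooled respondent) estimate weights by respondent counts:
  (175/650)×73.9 + (225/650)×55.7 + (250/650)×57.8 = 61.4077%
Reweighting by population urbanicity shares:
  0.61×73.9 + 0.09×55.7 + 0.3×57.8 = 67.432%
Difference = 67.432 − 61.4077 = 6.0243 pp.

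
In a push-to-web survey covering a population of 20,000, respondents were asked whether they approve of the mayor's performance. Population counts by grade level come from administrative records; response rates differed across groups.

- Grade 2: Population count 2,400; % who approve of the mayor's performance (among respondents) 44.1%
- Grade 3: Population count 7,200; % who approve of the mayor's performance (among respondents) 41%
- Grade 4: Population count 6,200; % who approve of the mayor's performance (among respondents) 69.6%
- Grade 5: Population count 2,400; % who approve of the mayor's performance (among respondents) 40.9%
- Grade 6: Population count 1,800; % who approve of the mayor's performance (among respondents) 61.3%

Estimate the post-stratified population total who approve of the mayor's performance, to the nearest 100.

10,400

Apply each group's respondent rate to its population count:
  Grade 2: 2,400 × 44.1% = 1058.4
  Grade 3: 7,200 × 41% = 2952
  Grade 4: 6,200 × 69.6% = 4315.2
  Grade 5: 2,400 × 40.9% = 981.6
  Grade 6: 1,800 × 61.3% = 1103.4
Estimated total = 10410.6 → 10,400.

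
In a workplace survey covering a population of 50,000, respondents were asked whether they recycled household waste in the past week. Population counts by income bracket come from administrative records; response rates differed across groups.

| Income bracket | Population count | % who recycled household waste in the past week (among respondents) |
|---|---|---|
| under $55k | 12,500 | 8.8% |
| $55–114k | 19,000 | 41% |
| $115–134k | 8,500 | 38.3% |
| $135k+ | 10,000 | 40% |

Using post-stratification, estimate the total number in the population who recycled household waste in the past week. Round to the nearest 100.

Apply each group's respondent rate to its population count:
  under $55k: 12,500 × 8.8% = 1100
  $55–114k: 19,000 × 41% = 7790
  $115–134k: 8,500 × 38.3% = 3255.5
  $135k+: 10,000 × 40% = 4000
Estimated total = 16145.5 → 16,100.

16,100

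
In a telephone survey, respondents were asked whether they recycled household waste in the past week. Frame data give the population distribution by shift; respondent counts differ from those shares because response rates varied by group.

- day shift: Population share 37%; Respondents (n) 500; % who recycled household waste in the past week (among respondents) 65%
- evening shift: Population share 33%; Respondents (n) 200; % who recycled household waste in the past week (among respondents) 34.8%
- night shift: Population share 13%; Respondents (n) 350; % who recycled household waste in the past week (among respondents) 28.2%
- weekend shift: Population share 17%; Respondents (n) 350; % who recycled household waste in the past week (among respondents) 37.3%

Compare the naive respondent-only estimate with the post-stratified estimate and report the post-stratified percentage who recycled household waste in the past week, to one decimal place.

Unadjusted (pooled respondent) estimate weights by respondent counts:
  (500/1400)×65 + (200/1400)×34.8 + (350/1400)×28.2 + (350/1400)×37.3 = 44.5607%
Post-stratifying to population shares instead:
  0.37×65 + 0.33×34.8 + 0.13×28.2 + 0.17×37.3 = 45.541%

45.5%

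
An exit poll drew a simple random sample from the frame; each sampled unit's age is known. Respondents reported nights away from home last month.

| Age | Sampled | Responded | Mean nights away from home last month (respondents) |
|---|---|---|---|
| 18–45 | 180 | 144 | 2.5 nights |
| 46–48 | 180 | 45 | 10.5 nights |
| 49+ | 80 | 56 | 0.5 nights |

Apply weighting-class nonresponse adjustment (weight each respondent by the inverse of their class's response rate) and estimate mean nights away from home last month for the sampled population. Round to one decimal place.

Class response rates: 18–45 144/180 = 80%, 46–48 45/180 = 25%, 49+ 56/80 = 70%.
Each respondent's weight = sampled/responded in their class; summing within a class gives n_sampled, so:
  18–45: 180 × 2.5 = 450
  46–48: 180 × 10.5 = 1890
  49+: 80 × 0.5 = 40
Adjusted estimate = 2380 / 440 = 5.40909 → 5.4.

5.4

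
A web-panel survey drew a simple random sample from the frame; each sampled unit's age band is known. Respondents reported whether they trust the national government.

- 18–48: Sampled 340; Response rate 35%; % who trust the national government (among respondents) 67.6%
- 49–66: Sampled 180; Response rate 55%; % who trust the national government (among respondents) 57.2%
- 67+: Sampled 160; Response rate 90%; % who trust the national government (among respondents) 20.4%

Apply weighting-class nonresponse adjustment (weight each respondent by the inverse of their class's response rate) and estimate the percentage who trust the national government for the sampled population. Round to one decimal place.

Weighting each respondent by the inverse class response rate inflates each class back to its sampled size, so the class weight is n_sampled:
  18–48: 340 × 67.6 = 22984
  49–66: 180 × 57.2 = 10,296
  67+: 160 × 20.4 = 3264
Adjusted estimate = 36,544 / 680 = 53.7412 → 53.7%.

53.7%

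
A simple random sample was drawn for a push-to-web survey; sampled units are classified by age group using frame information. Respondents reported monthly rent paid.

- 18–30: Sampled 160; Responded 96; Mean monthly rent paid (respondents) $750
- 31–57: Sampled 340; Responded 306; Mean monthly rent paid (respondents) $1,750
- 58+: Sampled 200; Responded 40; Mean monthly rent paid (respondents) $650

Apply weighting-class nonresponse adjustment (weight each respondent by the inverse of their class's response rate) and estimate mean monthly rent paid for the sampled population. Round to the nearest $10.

$1,210

Response rates by class: 18–30 96/160 = 60%, 31–57 306/340 = 90%, 58+ 40/200 = 20%.
Weighting each respondent by the inverse class response rate inflates each class back to its sampled size, so the class weight is n_sampled:
  18–30: 160 × 750 = 120,000
  31–57: 340 × 1750 = 595,000
  58+: 200 × 650 = 130,000
Adjusted estimate = 845,000 / 700 = 1207.14 → $1,210.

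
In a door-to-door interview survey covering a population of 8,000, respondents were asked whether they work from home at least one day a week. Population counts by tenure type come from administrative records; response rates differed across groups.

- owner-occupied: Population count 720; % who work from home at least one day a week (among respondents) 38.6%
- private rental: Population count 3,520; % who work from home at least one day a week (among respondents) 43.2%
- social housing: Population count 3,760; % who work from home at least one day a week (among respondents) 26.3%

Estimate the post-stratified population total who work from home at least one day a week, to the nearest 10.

Estimated count per cell = population count × respondent percentage:
  owner-occupied: 720 × 38.6% = 277.92
  private rental: 3,520 × 43.2% = 1520.64
  social housing: 3,760 × 26.3% = 988.88
Estimated total = 2787.44 → 2,790.

2,790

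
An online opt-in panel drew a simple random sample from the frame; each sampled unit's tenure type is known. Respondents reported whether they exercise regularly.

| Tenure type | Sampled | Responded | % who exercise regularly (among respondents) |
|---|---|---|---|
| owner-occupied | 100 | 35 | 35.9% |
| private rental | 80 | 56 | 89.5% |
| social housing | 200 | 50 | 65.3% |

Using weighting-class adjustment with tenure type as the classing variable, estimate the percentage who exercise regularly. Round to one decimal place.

Class response rates: owner-occupied 35/100 = 35%, private rental 56/80 = 70%, social housing 50/200 = 25%.
Each respondent's weight = sampled/responded in their class; summing within a class gives n_sampled, so:
  owner-occupied: 100 × 35.9 = 3590
  private rental: 80 × 89.5 = 7160
  social housing: 200 × 65.3 = 13,060
Adjusted estimate = 23,810 / 380 = 62.6579 → 62.7%.

62.7%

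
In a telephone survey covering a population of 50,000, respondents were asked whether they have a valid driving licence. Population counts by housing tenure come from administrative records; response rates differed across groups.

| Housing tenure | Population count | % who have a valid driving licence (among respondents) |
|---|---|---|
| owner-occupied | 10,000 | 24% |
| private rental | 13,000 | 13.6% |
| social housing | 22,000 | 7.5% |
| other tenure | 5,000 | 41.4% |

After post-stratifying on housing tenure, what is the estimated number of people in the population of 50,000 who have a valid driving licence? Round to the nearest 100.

Estimated count per cell = population count × respondent percentage:
  owner-occupied: 10,000 × 24% = 2400
  private rental: 13,000 × 13.6% = 1768
  social housing: 22,000 × 7.5% = 1650
  other tenure: 5,000 × 41.4% = 2070
Estimated total = 7888 → 7,900.

7,900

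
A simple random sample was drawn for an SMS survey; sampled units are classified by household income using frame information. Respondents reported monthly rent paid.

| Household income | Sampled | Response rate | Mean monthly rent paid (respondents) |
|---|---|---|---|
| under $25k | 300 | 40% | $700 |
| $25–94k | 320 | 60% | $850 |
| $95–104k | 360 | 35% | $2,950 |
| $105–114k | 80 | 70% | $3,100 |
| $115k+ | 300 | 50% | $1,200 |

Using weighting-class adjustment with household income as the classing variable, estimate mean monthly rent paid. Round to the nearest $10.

Weighting each respondent by the inverse class response rate inflates each class back to its sampled size, so the class weight is n_sampled:
  under $25k: 300 × 700 = 210,000
  $25–94k: 320 × 850 = 272,000
  $95–104k: 360 × 2950 = 1,062,000
  $105–114k: 80 × 3100 = 248,000
  $115k+: 300 × 1200 = 360,000
Adjusted estimate = 2,152,000 / 1,360 = 1582.35 → $1,580.

$1,580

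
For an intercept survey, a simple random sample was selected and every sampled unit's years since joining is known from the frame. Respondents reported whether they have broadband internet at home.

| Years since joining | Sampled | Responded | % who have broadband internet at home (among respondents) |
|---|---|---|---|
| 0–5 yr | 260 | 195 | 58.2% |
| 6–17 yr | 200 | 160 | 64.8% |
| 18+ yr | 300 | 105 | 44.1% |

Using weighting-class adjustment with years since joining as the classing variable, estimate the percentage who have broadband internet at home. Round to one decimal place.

Response rates by class: 0–5 yr 195/260 = 75%, 6–17 yr 160/200 = 80%, 18+ yr 105/300 = 35%.
With weight = n_sampled/n_responded per class, the weighted class total is n_sampled:
  0–5 yr: 260 × 58.2 = 15,132
  6–17 yr: 200 × 64.8 = 12,960
  18+ yr: 300 × 44.1 = 13,230
Adjusted estimate = 41,322 / 760 = 54.3711 → 54.4%.

54.4%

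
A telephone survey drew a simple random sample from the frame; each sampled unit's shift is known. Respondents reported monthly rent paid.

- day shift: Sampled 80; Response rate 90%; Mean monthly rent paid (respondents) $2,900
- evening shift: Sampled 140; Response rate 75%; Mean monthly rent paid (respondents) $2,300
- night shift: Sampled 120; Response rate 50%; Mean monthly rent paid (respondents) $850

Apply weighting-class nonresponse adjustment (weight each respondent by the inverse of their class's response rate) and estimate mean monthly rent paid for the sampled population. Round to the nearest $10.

$1,930

Each respondent's weight = sampled/responded in their class; summing within a class gives n_sampled, so:
  day shift: 80 × 2900 = 232,000
  evening shift: 140 × 2300 = 322,000
  night shift: 120 × 850 = 102,000
Adjusted estimate = 656,000 / 340 = 1929.41 → $1,930.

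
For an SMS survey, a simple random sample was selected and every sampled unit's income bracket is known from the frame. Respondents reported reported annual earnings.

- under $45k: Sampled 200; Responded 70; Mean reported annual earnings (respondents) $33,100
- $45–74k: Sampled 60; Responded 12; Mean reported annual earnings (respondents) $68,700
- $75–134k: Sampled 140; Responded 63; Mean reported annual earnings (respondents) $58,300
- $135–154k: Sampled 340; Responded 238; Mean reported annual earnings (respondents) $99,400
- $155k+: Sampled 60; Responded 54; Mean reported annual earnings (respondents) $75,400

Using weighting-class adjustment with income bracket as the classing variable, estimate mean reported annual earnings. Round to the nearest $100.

$71,500

Response rates by class: under $45k 70/200 = 35%, $45–74k 12/60 = 20%, $75–134k 63/140 = 45%, $135–154k 238/340 = 70%, $155k+ 54/60 = 90%.
Inverse-response-rate weighting restores each class to its sampled count, so class totals weight by n_sampled:
  under $45k: 200 × 33,100 = 6,620,000
  $45–74k: 60 × 68,700 = 4,122,000
  $75–134k: 140 × 58,300 = 8,162,000
  $135–154k: 340 × 99,400 = 33,796,000
  $155k+: 60 × 75,400 = 4,524,000
Adjusted estimate = 57,224,000 / 800 = 71,530 → $71,500.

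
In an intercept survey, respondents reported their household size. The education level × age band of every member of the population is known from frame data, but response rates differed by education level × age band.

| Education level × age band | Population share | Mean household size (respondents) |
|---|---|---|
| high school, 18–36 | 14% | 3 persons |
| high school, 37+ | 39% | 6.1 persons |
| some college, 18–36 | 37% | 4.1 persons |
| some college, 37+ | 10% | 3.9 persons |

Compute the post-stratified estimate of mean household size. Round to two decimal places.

Weight each group's respondent value by its population share:
  high school, 18–36: 0.14 × 3 = 0.42
  high school, 37+: 0.39 × 6.1 = 2.379
  some college, 18–36: 0.37 × 4.1 = 1.517
  some college, 37+: 0.1 × 3.9 = 0.39
Post-stratified estimate = 4.706 → 4.71.

4.71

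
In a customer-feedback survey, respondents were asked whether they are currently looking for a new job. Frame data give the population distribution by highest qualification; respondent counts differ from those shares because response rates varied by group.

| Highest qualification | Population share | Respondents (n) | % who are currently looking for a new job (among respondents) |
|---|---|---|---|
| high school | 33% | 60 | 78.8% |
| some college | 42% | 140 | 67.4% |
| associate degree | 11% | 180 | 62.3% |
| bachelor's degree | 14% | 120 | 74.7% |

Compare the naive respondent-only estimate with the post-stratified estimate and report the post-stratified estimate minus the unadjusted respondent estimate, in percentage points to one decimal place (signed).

Naive respondent-only estimate (weights = respondent counts):
  (60/500)×78.8 + (140/500)×67.4 + (180/500)×62.3 + (120/500)×74.7 = 68.684%
Post-stratifying to population shares instead:
  0.33×78.8 + 0.42×67.4 + 0.11×62.3 + 0.14×74.7 = 71.623%
Difference = 71.623 − 68.684 = 2.939 pp.

+2.9 percentage points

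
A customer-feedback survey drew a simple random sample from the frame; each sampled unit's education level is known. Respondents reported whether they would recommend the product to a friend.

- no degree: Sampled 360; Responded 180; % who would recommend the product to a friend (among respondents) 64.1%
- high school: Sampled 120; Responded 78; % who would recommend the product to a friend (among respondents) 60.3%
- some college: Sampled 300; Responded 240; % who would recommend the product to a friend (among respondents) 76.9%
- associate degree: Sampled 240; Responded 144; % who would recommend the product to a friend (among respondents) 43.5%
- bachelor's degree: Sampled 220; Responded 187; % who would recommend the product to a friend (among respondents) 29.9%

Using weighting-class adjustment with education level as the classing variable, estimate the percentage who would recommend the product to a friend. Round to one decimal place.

56.8%

Response rates by class: no degree 180/360 = 50%, high school 78/120 = 65%, some college 240/300 = 80%, associate degree 144/240 = 60%, bachelor's degree 187/220 = 85%.
Each respondent's weight = sampled/responded in their class; summing within a class gives n_sampled, so:
  no degree: 360 × 64.1 = 23076
  high school: 120 × 60.3 = 7236
  some college: 300 × 76.9 = 23,070
  associate degree: 240 × 43.5 = 10,440
  bachelor's degree: 220 × 29.9 = 6578
Adjusted estimate = 70,400 / 1,240 = 56.7742 → 56.8%.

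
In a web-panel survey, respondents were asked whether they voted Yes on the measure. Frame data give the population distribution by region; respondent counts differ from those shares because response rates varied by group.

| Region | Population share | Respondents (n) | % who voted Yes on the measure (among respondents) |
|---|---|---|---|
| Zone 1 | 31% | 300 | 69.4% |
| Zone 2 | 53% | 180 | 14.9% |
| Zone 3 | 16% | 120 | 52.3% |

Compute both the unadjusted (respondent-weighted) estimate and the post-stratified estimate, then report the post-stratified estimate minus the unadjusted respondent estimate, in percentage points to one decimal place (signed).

-11.9 percentage points

Unadjusted (pooled respondent) estimate weights by respondent counts:
  (300/600)×69.4 + (180/600)×14.9 + (120/600)×52.3 = 49.63%
Post-stratified estimate weights by population shares:
  0.31×69.4 + 0.53×14.9 + 0.16×52.3 = 37.779%
Difference = 37.779 − 49.63 = -11.851 pp.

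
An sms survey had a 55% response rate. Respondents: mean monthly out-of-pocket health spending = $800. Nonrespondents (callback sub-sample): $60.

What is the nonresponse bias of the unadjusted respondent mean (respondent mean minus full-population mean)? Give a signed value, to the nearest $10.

+$330

Nonresponse fraction = 1 − 0.55 = 0.45.
Bias = (nonresponse fraction) × (respondent mean − nonrespondent mean)
     = 0.45 × (800 − 60) = 0.45 × 740 = 333.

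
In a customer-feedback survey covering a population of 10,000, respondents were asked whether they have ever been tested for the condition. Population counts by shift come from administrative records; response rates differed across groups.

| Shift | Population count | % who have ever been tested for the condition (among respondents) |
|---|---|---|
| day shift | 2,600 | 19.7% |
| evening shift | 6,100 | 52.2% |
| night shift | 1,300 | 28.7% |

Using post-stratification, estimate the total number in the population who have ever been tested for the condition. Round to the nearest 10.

Apply each group's respondent rate to its population count:
  day shift: 2,600 × 19.7% = 512.2
  evening shift: 6,100 × 52.2% = 3184.2
  night shift: 1,300 × 28.7% = 373.1
Estimated total = 4069.5 → 4,070.

4,070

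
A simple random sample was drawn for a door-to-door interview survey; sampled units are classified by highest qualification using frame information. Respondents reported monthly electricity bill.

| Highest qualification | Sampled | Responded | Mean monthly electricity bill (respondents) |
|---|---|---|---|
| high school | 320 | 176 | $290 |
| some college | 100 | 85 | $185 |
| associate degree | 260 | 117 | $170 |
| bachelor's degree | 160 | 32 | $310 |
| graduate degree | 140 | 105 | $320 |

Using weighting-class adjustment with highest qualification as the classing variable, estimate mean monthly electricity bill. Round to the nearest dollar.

Class response rates: high school 176/320 = 55%, some college 85/100 = 85%, associate degree 117/260 = 45%, bachelor's degree 32/160 = 20%, graduate degree 105/140 = 75%.
Each respondent's weight = sampled/responded in their class; summing within a class gives n_sampled, so:
  high school: 320 × 290 = 92,800
  some college: 100 × 185 = 18,500
  associate degree: 260 × 170 = 44,200
  bachelor's degree: 160 × 310 = 49,600
  graduate degree: 140 × 320 = 44,800
Adjusted estimate = 249,900 / 980 = 255 → $255.

$255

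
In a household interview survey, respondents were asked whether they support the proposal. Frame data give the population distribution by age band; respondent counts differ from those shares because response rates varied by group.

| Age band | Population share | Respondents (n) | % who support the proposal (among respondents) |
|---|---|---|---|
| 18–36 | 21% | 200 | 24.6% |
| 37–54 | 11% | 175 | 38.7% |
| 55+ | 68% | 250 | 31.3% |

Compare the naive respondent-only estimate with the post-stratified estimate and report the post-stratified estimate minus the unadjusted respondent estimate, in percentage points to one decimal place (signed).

-0.5 percentage points

Without adjustment, the pooled respondent share is:
  (200/625)×24.6 + (175/625)×38.7 + (250/625)×31.3 = 31.228%
Post-stratified estimate weights by population shares:
  0.21×24.6 + 0.11×38.7 + 0.68×31.3 = 30.707%
Difference = 30.707 − 31.228 = -0.521 pp.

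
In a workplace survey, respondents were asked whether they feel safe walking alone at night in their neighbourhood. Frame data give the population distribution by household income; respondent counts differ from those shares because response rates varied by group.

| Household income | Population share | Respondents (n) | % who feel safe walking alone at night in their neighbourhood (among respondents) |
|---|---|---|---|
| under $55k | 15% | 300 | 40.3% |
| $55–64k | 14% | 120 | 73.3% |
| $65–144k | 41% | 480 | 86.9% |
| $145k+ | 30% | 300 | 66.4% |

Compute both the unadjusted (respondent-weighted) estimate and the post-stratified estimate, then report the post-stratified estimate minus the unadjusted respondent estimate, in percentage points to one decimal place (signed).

Without adjustment, the pooled respondent share is:
  (300/1200)×40.3 + (120/1200)×73.3 + (480/1200)×86.9 + (300/1200)×66.4 = 68.765%
Reweighting by population household income shares:
  0.15×40.3 + 0.14×73.3 + 0.41×86.9 + 0.3×66.4 = 71.856%
Difference = 71.856 − 68.765 = 3.091 pp.

+3.1 percentage points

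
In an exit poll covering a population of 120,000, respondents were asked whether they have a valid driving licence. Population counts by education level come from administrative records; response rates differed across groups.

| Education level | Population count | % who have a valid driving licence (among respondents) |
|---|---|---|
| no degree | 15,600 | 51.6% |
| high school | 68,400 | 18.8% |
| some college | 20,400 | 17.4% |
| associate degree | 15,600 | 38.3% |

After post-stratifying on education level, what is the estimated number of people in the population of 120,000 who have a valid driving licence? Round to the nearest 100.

30,400

Apply each group's respondent rate to its population count:
  no degree: 15,600 × 51.6% = 8049.6
  high school: 68,400 × 18.8% = 12859.2
  some college: 20,400 × 17.4% = 3549.6
  associate degree: 15,600 × 38.3% = 5974.8
Estimated total = 30433.2 → 30,400.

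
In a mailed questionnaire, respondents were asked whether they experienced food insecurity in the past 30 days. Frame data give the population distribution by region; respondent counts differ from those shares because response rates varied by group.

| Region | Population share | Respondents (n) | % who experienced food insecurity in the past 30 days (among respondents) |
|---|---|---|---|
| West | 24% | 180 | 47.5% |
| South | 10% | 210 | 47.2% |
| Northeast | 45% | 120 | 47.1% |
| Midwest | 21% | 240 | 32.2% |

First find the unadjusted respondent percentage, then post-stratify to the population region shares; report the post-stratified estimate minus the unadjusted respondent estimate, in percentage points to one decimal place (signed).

Without adjustment, the pooled respondent share is:
  (180/750)×47.5 + (210/750)×47.2 + (120/750)×47.1 + (240/750)×32.2 = 42.456%
Post-stratified estimate weights by population shares:
  0.24×47.5 + 0.1×47.2 + 0.45×47.1 + 0.21×32.2 = 44.077%
Difference = 44.077 − 42.456 = 1.621 pp.

+1.6 percentage points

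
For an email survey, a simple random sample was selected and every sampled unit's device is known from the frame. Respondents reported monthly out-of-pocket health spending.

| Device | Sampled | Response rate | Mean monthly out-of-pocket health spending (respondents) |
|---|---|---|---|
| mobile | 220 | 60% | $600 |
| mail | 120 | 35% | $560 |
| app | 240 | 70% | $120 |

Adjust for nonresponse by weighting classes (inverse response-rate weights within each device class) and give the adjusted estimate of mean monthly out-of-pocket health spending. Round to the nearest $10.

With weight = n_sampled/n_responded per class, the weighted class total is n_sampled:
  mobile: 220 × 600 = 132,000
  mail: 120 × 560 = 67,200
  app: 240 × 120 = 28,800
Adjusted estimate = 228,000 / 580 = 393.103 → $390.

$390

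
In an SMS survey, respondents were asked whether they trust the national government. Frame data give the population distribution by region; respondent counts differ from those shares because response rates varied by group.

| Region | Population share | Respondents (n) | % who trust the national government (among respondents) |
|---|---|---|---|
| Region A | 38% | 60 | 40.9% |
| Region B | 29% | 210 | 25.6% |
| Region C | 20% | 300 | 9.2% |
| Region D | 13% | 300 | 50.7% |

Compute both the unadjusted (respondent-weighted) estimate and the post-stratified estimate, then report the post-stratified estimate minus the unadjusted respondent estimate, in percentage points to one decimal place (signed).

+1.7 percentage points

Without adjustment, the pooled respondent share is:
  (60/870)×40.9 + (210/870)×25.6 + (300/870)×9.2 + (300/870)×50.7 = 29.6552%
Post-stratifying to population shares instead:
  0.38×40.9 + 0.29×25.6 + 0.2×9.2 + 0.13×50.7 = 31.397%
Difference = 31.397 − 29.6552 = 1.7418 pp.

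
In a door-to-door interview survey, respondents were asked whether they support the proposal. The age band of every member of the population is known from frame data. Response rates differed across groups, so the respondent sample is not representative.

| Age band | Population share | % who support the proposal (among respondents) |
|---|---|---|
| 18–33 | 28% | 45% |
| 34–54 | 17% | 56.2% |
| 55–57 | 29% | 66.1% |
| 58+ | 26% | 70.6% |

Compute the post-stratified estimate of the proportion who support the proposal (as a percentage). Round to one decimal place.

59.7%

Each cell contributes population-share × respondent value:
  18–33: 0.28 × 45 = 12.6
  34–54: 0.17 × 56.2 = 9.554
  55–57: 0.29 × 66.1 = 19.169
  58+: 0.26 × 70.6 = 18.356
Post-stratified estimate = 59.679 → 59.7%.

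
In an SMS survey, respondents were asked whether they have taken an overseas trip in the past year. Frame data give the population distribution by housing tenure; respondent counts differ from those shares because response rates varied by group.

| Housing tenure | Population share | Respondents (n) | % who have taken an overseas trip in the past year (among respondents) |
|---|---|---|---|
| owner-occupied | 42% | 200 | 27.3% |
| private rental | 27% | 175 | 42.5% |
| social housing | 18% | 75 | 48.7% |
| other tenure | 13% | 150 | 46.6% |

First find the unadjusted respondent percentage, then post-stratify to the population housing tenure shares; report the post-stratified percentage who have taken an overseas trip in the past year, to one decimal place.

37.8%

Unadjusted (pooled respondent) estimate weights by respondent counts:
  (200/600)×27.3 + (175/600)×42.5 + (75/600)×48.7 + (150/600)×46.6 = 39.2333%
Post-stratified estimate weights by population shares:
  0.42×27.3 + 0.27×42.5 + 0.18×48.7 + 0.13×46.6 = 37.765%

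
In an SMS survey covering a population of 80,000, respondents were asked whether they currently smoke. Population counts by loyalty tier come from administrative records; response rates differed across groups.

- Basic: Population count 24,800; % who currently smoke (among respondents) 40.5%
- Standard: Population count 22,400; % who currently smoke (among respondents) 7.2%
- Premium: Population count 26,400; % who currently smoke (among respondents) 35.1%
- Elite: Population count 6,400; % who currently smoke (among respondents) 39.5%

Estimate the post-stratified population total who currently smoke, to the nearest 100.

Each cell contributes its population count × the respondent rate:
  Basic: 24,800 × 40.5% = 10,044
  Standard: 22,400 × 7.2% = 1612.8
  Premium: 26,400 × 35.1% = 9266.4
  Elite: 6,400 × 39.5% = 2528
Estimated total = 23451.2 → 23,500.

23,500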